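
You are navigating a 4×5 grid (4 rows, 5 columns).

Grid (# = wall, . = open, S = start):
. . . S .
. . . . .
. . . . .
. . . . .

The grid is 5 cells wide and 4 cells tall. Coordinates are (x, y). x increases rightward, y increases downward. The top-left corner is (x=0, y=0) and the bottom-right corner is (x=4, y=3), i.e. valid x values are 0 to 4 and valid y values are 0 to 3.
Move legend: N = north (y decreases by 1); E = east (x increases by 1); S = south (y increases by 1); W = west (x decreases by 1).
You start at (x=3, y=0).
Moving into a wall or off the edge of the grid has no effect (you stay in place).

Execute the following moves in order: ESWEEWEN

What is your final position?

Start: (x=3, y=0)
  E (east): (x=3, y=0) -> (x=4, y=0)
  S (south): (x=4, y=0) -> (x=4, y=1)
  W (west): (x=4, y=1) -> (x=3, y=1)
  E (east): (x=3, y=1) -> (x=4, y=1)
  E (east): blocked, stay at (x=4, y=1)
  W (west): (x=4, y=1) -> (x=3, y=1)
  E (east): (x=3, y=1) -> (x=4, y=1)
  N (north): (x=4, y=1) -> (x=4, y=0)
Final: (x=4, y=0)

Answer: Final position: (x=4, y=0)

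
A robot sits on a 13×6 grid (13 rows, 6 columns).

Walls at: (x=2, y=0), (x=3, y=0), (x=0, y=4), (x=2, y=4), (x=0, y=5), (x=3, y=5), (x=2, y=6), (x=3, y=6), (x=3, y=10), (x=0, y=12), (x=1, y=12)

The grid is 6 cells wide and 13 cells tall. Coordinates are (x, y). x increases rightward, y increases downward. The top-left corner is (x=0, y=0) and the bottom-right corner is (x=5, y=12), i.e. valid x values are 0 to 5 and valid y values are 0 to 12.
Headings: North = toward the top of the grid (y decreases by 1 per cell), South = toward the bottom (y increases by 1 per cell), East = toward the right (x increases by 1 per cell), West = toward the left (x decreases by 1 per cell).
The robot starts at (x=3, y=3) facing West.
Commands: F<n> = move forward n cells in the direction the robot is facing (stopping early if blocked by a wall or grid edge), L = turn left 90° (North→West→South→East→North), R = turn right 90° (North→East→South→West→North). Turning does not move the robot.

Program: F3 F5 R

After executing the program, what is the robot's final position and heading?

Answer: Final position: (x=0, y=3), facing North

Derivation:
Start: (x=3, y=3), facing West
  F3: move forward 3, now at (x=0, y=3)
  F5: move forward 0/5 (blocked), now at (x=0, y=3)
  R: turn right, now facing North
Final: (x=0, y=3), facing North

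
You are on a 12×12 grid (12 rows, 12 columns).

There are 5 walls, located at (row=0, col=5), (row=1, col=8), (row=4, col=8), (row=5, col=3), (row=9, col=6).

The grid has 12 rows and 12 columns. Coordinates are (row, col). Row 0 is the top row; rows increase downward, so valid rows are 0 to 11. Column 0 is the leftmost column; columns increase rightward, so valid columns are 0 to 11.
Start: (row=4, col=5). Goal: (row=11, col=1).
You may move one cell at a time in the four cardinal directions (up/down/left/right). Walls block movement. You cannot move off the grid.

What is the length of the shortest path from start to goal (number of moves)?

Answer: Shortest path length: 11

Derivation:
BFS from (row=4, col=5) until reaching (row=11, col=1):
  Distance 0: (row=4, col=5)
  Distance 1: (row=3, col=5), (row=4, col=4), (row=4, col=6), (row=5, col=5)
  Distance 2: (row=2, col=5), (row=3, col=4), (row=3, col=6), (row=4, col=3), (row=4, col=7), (row=5, col=4), (row=5, col=6), (row=6, col=5)
  Distance 3: (row=1, col=5), (row=2, col=4), (row=2, col=6), (row=3, col=3), (row=3, col=7), (row=4, col=2), (row=5, col=7), (row=6, col=4), (row=6, col=6), (row=7, col=5)
  Distance 4: (row=1, col=4), (row=1, col=6), (row=2, col=3), (row=2, col=7), (row=3, col=2), (row=3, col=8), (row=4, col=1), (row=5, col=2), (row=5, col=8), (row=6, col=3), (row=6, col=7), (row=7, col=4), (row=7, col=6), (row=8, col=5)
  Distance 5: (row=0, col=4), (row=0, col=6), (row=1, col=3), (row=1, col=7), (row=2, col=2), (row=2, col=8), (row=3, col=1), (row=3, col=9), (row=4, col=0), (row=5, col=1), (row=5, col=9), (row=6, col=2), (row=6, col=8), (row=7, col=3), (row=7, col=7), (row=8, col=4), (row=8, col=6), (row=9, col=5)
  Distance 6: (row=0, col=3), (row=0, col=7), (row=1, col=2), (row=2, col=1), (row=2, col=9), (row=3, col=0), (row=3, col=10), (row=4, col=9), (row=5, col=0), (row=5, col=10), (row=6, col=1), (row=6, col=9), (row=7, col=2), (row=7, col=8), (row=8, col=3), (row=8, col=7), (row=9, col=4), (row=10, col=5)
  Distance 7: (row=0, col=2), (row=0, col=8), (row=1, col=1), (row=1, col=9), (row=2, col=0), (row=2, col=10), (row=3, col=11), (row=4, col=10), (row=5, col=11), (row=6, col=0), (row=6, col=10), (row=7, col=1), (row=7, col=9), (row=8, col=2), (row=8, col=8), (row=9, col=3), (row=9, col=7), (row=10, col=4), (row=10, col=6), (row=11, col=5)
  Distance 8: (row=0, col=1), (row=0, col=9), (row=1, col=0), (row=1, col=10), (row=2, col=11), (row=4, col=11), (row=6, col=11), (row=7, col=0), (row=7, col=10), (row=8, col=1), (row=8, col=9), (row=9, col=2), (row=9, col=8), (row=10, col=3), (row=10, col=7), (row=11, col=4), (row=11, col=6)
  Distance 9: (row=0, col=0), (row=0, col=10), (row=1, col=11), (row=7, col=11), (row=8, col=0), (row=8, col=10), (row=9, col=1), (row=9, col=9), (row=10, col=2), (row=10, col=8), (row=11, col=3), (row=11, col=7)
  Distance 10: (row=0, col=11), (row=8, col=11), (row=9, col=0), (row=9, col=10), (row=10, col=1), (row=10, col=9), (row=11, col=2), (row=11, col=8)
  Distance 11: (row=9, col=11), (row=10, col=0), (row=10, col=10), (row=11, col=1), (row=11, col=9)  <- goal reached here
One shortest path (11 moves): (row=4, col=5) -> (row=4, col=4) -> (row=4, col=3) -> (row=4, col=2) -> (row=4, col=1) -> (row=5, col=1) -> (row=6, col=1) -> (row=7, col=1) -> (row=8, col=1) -> (row=9, col=1) -> (row=10, col=1) -> (row=11, col=1)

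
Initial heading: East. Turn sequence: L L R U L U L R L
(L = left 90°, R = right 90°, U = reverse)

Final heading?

Answer: Final heading: South

Derivation:
Start: East
  L (left (90° counter-clockwise)) -> North
  L (left (90° counter-clockwise)) -> West
  R (right (90° clockwise)) -> North
  U (U-turn (180°)) -> South
  L (left (90° counter-clockwise)) -> East
  U (U-turn (180°)) -> West
  L (left (90° counter-clockwise)) -> South
  R (right (90° clockwise)) -> West
  L (left (90° counter-clockwise)) -> South
Final: South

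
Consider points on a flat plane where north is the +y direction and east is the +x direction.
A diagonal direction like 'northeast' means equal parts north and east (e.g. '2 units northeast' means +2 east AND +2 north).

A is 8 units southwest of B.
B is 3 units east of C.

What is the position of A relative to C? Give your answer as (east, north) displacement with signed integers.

Answer: A is at (east=-5, north=-8) relative to C.

Derivation:
Place C at the origin (east=0, north=0).
  B is 3 units east of C: delta (east=+3, north=+0); B at (east=3, north=0).
  A is 8 units southwest of B: delta (east=-8, north=-8); A at (east=-5, north=-8).
Therefore A relative to C: (east=-5, north=-8).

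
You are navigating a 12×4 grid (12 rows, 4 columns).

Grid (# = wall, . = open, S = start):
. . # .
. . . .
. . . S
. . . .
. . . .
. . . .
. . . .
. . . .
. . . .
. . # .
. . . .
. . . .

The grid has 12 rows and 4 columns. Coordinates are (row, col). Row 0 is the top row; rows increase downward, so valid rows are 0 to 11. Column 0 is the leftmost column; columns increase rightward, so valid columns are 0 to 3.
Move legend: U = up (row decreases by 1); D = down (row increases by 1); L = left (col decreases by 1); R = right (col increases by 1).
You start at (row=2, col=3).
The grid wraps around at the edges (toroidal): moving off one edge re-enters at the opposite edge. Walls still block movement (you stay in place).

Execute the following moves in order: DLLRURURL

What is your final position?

Answer: Final position: (row=1, col=3)

Derivation:
Start: (row=2, col=3)
  D (down): (row=2, col=3) -> (row=3, col=3)
  L (left): (row=3, col=3) -> (row=3, col=2)
  L (left): (row=3, col=2) -> (row=3, col=1)
  R (right): (row=3, col=1) -> (row=3, col=2)
  U (up): (row=3, col=2) -> (row=2, col=2)
  R (right): (row=2, col=2) -> (row=2, col=3)
  U (up): (row=2, col=3) -> (row=1, col=3)
  R (right): (row=1, col=3) -> (row=1, col=0)
  L (left): (row=1, col=0) -> (row=1, col=3)
Final: (row=1, col=3)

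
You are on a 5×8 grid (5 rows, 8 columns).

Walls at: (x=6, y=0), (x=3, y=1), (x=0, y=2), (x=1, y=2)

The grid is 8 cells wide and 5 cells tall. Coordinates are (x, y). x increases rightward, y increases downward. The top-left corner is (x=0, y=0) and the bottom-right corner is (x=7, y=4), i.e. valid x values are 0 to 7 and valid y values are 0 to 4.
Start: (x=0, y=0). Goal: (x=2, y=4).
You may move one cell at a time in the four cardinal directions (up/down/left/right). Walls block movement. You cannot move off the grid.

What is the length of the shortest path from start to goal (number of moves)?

Answer: Shortest path length: 6

Derivation:
BFS from (x=0, y=0) until reaching (x=2, y=4):
  Distance 0: (x=0, y=0)
  Distance 1: (x=1, y=0), (x=0, y=1)
  Distance 2: (x=2, y=0), (x=1, y=1)
  Distance 3: (x=3, y=0), (x=2, y=1)
  Distance 4: (x=4, y=0), (x=2, y=2)
  Distance 5: (x=5, y=0), (x=4, y=1), (x=3, y=2), (x=2, y=3)
  Distance 6: (x=5, y=1), (x=4, y=2), (x=1, y=3), (x=3, y=3), (x=2, y=4)  <- goal reached here
One shortest path (6 moves): (x=0, y=0) -> (x=1, y=0) -> (x=2, y=0) -> (x=2, y=1) -> (x=2, y=2) -> (x=2, y=3) -> (x=2, y=4)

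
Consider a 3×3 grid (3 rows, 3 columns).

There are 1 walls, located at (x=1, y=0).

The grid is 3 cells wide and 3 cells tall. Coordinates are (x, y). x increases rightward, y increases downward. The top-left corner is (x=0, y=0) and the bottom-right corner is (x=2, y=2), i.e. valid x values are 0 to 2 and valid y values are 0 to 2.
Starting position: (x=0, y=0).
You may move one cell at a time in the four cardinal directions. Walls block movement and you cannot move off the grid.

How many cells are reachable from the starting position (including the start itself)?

Answer: Reachable cells: 8

Derivation:
BFS flood-fill from (x=0, y=0):
  Distance 0: (x=0, y=0)
  Distance 1: (x=0, y=1)
  Distance 2: (x=1, y=1), (x=0, y=2)
  Distance 3: (x=2, y=1), (x=1, y=2)
  Distance 4: (x=2, y=0), (x=2, y=2)
Total reachable: 8 (grid has 8 open cells total)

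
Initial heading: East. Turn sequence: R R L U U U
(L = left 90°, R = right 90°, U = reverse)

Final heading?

Answer: Final heading: North

Derivation:
Start: East
  R (right (90° clockwise)) -> South
  R (right (90° clockwise)) -> West
  L (left (90° counter-clockwise)) -> South
  U (U-turn (180°)) -> North
  U (U-turn (180°)) -> South
  U (U-turn (180°)) -> North
Final: North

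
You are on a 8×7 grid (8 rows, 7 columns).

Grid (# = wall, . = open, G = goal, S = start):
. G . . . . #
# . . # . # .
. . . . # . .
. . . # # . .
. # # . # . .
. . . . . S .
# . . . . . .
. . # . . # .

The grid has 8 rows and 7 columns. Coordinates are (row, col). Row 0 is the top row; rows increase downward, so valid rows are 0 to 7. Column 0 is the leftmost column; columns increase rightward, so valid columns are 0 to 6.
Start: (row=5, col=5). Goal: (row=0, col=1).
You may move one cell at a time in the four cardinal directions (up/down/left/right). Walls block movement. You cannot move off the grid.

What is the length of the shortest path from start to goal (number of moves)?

Answer: Shortest path length: 11

Derivation:
BFS from (row=5, col=5) until reaching (row=0, col=1):
  Distance 0: (row=5, col=5)
  Distance 1: (row=4, col=5), (row=5, col=4), (row=5, col=6), (row=6, col=5)
  Distance 2: (row=3, col=5), (row=4, col=6), (row=5, col=3), (row=6, col=4), (row=6, col=6)
  Distance 3: (row=2, col=5), (row=3, col=6), (row=4, col=3), (row=5, col=2), (row=6, col=3), (row=7, col=4), (row=7, col=6)
  Distance 4: (row=2, col=6), (row=5, col=1), (row=6, col=2), (row=7, col=3)
  Distance 5: (row=1, col=6), (row=5, col=0), (row=6, col=1)
  Distance 6: (row=4, col=0), (row=7, col=1)
  Distance 7: (row=3, col=0), (row=7, col=0)
  Distance 8: (row=2, col=0), (row=3, col=1)
  Distance 9: (row=2, col=1), (row=3, col=2)
  Distance 10: (row=1, col=1), (row=2, col=2)
  Distance 11: (row=0, col=1), (row=1, col=2), (row=2, col=3)  <- goal reached here
One shortest path (11 moves): (row=5, col=5) -> (row=5, col=4) -> (row=5, col=3) -> (row=5, col=2) -> (row=5, col=1) -> (row=5, col=0) -> (row=4, col=0) -> (row=3, col=0) -> (row=3, col=1) -> (row=2, col=1) -> (row=1, col=1) -> (row=0, col=1)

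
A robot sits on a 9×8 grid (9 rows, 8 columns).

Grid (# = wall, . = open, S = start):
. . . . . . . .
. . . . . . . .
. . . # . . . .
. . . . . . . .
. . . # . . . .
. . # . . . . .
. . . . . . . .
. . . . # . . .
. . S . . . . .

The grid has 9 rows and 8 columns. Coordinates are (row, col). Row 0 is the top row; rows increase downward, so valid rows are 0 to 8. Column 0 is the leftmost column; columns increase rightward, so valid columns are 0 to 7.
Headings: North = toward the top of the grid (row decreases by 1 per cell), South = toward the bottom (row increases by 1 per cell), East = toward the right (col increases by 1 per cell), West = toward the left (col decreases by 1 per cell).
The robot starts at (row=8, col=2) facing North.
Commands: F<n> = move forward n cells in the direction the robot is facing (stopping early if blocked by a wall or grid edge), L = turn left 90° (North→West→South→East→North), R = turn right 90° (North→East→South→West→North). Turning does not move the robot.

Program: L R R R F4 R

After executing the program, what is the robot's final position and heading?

Start: (row=8, col=2), facing North
  L: turn left, now facing West
  R: turn right, now facing North
  R: turn right, now facing East
  R: turn right, now facing South
  F4: move forward 0/4 (blocked), now at (row=8, col=2)
  R: turn right, now facing West
Final: (row=8, col=2), facing West

Answer: Final position: (row=8, col=2), facing West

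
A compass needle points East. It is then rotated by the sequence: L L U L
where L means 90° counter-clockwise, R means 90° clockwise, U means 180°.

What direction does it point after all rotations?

Answer: Final heading: North

Derivation:
Start: East
  L (left (90° counter-clockwise)) -> North
  L (left (90° counter-clockwise)) -> West
  U (U-turn (180°)) -> East
  L (left (90° counter-clockwise)) -> North
Final: North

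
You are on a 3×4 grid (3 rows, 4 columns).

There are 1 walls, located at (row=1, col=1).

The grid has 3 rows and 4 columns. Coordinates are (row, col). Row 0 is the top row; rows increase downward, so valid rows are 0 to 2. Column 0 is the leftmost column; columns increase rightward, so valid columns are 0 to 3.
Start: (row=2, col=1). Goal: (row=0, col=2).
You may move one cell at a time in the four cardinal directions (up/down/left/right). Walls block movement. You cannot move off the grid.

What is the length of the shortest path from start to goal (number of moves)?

BFS from (row=2, col=1) until reaching (row=0, col=2):
  Distance 0: (row=2, col=1)
  Distance 1: (row=2, col=0), (row=2, col=2)
  Distance 2: (row=1, col=0), (row=1, col=2), (row=2, col=3)
  Distance 3: (row=0, col=0), (row=0, col=2), (row=1, col=3)  <- goal reached here
One shortest path (3 moves): (row=2, col=1) -> (row=2, col=2) -> (row=1, col=2) -> (row=0, col=2)

Answer: Shortest path length: 3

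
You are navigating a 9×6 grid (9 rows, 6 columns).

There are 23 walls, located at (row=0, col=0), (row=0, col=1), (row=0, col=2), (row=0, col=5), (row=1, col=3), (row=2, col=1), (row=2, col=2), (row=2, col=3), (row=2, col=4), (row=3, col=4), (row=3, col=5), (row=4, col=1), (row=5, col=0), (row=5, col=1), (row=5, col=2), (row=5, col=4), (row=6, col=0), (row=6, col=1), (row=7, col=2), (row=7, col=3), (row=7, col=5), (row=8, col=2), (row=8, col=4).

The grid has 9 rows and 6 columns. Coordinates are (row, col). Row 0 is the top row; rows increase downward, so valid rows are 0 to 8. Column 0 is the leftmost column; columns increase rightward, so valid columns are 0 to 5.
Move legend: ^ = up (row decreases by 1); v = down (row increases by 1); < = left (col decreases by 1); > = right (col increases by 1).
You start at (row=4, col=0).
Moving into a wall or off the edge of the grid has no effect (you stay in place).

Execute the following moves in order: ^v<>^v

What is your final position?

Answer: Final position: (row=4, col=0)

Derivation:
Start: (row=4, col=0)
  ^ (up): (row=4, col=0) -> (row=3, col=0)
  v (down): (row=3, col=0) -> (row=4, col=0)
  < (left): blocked, stay at (row=4, col=0)
  > (right): blocked, stay at (row=4, col=0)
  ^ (up): (row=4, col=0) -> (row=3, col=0)
  v (down): (row=3, col=0) -> (row=4, col=0)
Final: (row=4, col=0)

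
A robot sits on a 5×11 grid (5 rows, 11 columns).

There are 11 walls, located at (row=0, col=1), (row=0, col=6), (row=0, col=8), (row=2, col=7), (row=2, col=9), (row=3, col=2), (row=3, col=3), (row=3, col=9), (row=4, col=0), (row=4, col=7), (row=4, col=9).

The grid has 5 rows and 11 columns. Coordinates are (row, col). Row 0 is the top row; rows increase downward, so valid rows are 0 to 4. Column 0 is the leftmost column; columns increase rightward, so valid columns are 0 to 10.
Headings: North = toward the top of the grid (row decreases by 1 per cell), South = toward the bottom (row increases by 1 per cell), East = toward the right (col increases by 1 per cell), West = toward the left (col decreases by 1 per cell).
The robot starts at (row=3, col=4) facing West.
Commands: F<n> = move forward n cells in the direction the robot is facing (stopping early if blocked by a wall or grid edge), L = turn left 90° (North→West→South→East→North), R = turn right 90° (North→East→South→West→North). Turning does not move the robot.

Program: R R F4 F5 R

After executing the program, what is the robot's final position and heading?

Answer: Final position: (row=3, col=8), facing South

Derivation:
Start: (row=3, col=4), facing West
  R: turn right, now facing North
  R: turn right, now facing East
  F4: move forward 4, now at (row=3, col=8)
  F5: move forward 0/5 (blocked), now at (row=3, col=8)
  R: turn right, now facing South
Final: (row=3, col=8), facing South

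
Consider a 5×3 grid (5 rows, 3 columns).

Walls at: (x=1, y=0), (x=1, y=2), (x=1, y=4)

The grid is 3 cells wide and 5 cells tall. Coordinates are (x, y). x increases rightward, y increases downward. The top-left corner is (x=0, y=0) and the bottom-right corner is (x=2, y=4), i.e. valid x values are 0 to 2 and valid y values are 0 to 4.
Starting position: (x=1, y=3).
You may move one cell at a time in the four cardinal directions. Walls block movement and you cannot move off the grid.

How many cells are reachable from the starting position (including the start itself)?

Answer: Reachable cells: 12

Derivation:
BFS flood-fill from (x=1, y=3):
  Distance 0: (x=1, y=3)
  Distance 1: (x=0, y=3), (x=2, y=3)
  Distance 2: (x=0, y=2), (x=2, y=2), (x=0, y=4), (x=2, y=4)
  Distance 3: (x=0, y=1), (x=2, y=1)
  Distance 4: (x=0, y=0), (x=2, y=0), (x=1, y=1)
Total reachable: 12 (grid has 12 open cells total)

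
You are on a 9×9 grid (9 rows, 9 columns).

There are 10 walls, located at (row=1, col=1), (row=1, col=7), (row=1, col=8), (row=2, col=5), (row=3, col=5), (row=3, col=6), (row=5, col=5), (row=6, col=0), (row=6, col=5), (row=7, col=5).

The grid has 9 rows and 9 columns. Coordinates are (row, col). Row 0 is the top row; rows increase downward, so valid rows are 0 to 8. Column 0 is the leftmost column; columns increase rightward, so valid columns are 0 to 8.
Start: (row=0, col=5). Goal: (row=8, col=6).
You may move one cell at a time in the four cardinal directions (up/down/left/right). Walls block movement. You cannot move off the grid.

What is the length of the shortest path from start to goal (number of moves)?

BFS from (row=0, col=5) until reaching (row=8, col=6):
  Distance 0: (row=0, col=5)
  Distance 1: (row=0, col=4), (row=0, col=6), (row=1, col=5)
  Distance 2: (row=0, col=3), (row=0, col=7), (row=1, col=4), (row=1, col=6)
  Distance 3: (row=0, col=2), (row=0, col=8), (row=1, col=3), (row=2, col=4), (row=2, col=6)
  Distance 4: (row=0, col=1), (row=1, col=2), (row=2, col=3), (row=2, col=7), (row=3, col=4)
  Distance 5: (row=0, col=0), (row=2, col=2), (row=2, col=8), (row=3, col=3), (row=3, col=7), (row=4, col=4)
  Distance 6: (row=1, col=0), (row=2, col=1), (row=3, col=2), (row=3, col=8), (row=4, col=3), (row=4, col=5), (row=4, col=7), (row=5, col=4)
  Distance 7: (row=2, col=0), (row=3, col=1), (row=4, col=2), (row=4, col=6), (row=4, col=8), (row=5, col=3), (row=5, col=7), (row=6, col=4)
  Distance 8: (row=3, col=0), (row=4, col=1), (row=5, col=2), (row=5, col=6), (row=5, col=8), (row=6, col=3), (row=6, col=7), (row=7, col=4)
  Distance 9: (row=4, col=0), (row=5, col=1), (row=6, col=2), (row=6, col=6), (row=6, col=8), (row=7, col=3), (row=7, col=7), (row=8, col=4)
  Distance 10: (row=5, col=0), (row=6, col=1), (row=7, col=2), (row=7, col=6), (row=7, col=8), (row=8, col=3), (row=8, col=5), (row=8, col=7)
  Distance 11: (row=7, col=1), (row=8, col=2), (row=8, col=6), (row=8, col=8)  <- goal reached here
One shortest path (11 moves): (row=0, col=5) -> (row=0, col=6) -> (row=1, col=6) -> (row=2, col=6) -> (row=2, col=7) -> (row=3, col=7) -> (row=4, col=7) -> (row=4, col=6) -> (row=5, col=6) -> (row=6, col=6) -> (row=7, col=6) -> (row=8, col=6)

Answer: Shortest path length: 11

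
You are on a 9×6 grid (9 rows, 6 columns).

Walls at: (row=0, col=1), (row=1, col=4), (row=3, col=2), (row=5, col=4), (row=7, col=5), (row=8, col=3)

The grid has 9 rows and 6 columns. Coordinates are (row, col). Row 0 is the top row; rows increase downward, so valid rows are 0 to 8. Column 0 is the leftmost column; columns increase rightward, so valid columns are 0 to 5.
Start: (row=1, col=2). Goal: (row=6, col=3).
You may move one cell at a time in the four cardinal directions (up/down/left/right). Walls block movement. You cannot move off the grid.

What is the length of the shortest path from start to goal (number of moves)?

BFS from (row=1, col=2) until reaching (row=6, col=3):
  Distance 0: (row=1, col=2)
  Distance 1: (row=0, col=2), (row=1, col=1), (row=1, col=3), (row=2, col=2)
  Distance 2: (row=0, col=3), (row=1, col=0), (row=2, col=1), (row=2, col=3)
  Distance 3: (row=0, col=0), (row=0, col=4), (row=2, col=0), (row=2, col=4), (row=3, col=1), (row=3, col=3)
  Distance 4: (row=0, col=5), (row=2, col=5), (row=3, col=0), (row=3, col=4), (row=4, col=1), (row=4, col=3)
  Distance 5: (row=1, col=5), (row=3, col=5), (row=4, col=0), (row=4, col=2), (row=4, col=4), (row=5, col=1), (row=5, col=3)
  Distance 6: (row=4, col=5), (row=5, col=0), (row=5, col=2), (row=6, col=1), (row=6, col=3)  <- goal reached here
One shortest path (6 moves): (row=1, col=2) -> (row=1, col=3) -> (row=2, col=3) -> (row=3, col=3) -> (row=4, col=3) -> (row=5, col=3) -> (row=6, col=3)

Answer: Shortest path length: 6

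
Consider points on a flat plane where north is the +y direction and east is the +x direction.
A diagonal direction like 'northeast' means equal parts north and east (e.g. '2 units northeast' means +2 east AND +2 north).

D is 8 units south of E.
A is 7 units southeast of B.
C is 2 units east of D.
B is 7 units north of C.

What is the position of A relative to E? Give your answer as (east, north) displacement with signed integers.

Place E at the origin (east=0, north=0).
  D is 8 units south of E: delta (east=+0, north=-8); D at (east=0, north=-8).
  C is 2 units east of D: delta (east=+2, north=+0); C at (east=2, north=-8).
  B is 7 units north of C: delta (east=+0, north=+7); B at (east=2, north=-1).
  A is 7 units southeast of B: delta (east=+7, north=-7); A at (east=9, north=-8).
Therefore A relative to E: (east=9, north=-8).

Answer: A is at (east=9, north=-8) relative to E.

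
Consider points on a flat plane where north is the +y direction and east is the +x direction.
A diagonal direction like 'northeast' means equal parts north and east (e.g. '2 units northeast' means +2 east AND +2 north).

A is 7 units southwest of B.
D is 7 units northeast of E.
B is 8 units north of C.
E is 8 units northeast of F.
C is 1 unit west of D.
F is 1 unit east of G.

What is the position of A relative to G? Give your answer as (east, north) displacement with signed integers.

Place G at the origin (east=0, north=0).
  F is 1 unit east of G: delta (east=+1, north=+0); F at (east=1, north=0).
  E is 8 units northeast of F: delta (east=+8, north=+8); E at (east=9, north=8).
  D is 7 units northeast of E: delta (east=+7, north=+7); D at (east=16, north=15).
  C is 1 unit west of D: delta (east=-1, north=+0); C at (east=15, north=15).
  B is 8 units north of C: delta (east=+0, north=+8); B at (east=15, north=23).
  A is 7 units southwest of B: delta (east=-7, north=-7); A at (east=8, north=16).
Therefore A relative to G: (east=8, north=16).

Answer: A is at (east=8, north=16) relative to G.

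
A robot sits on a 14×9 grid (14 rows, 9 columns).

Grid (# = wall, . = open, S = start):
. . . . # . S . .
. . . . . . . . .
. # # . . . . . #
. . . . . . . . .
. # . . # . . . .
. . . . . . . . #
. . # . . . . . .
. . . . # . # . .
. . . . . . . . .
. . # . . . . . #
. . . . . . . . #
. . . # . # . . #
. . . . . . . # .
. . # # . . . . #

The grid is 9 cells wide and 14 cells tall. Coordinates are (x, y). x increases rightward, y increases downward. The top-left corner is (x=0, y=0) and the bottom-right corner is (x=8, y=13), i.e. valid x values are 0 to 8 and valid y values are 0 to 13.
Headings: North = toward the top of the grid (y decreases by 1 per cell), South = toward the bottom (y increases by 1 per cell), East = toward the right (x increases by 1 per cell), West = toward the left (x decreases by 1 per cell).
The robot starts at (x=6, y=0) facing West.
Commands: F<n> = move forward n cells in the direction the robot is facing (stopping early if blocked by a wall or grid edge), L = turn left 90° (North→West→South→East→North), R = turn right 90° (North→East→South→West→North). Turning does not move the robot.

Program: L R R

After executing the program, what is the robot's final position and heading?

Answer: Final position: (x=6, y=0), facing North

Derivation:
Start: (x=6, y=0), facing West
  L: turn left, now facing South
  R: turn right, now facing West
  R: turn right, now facing North
Final: (x=6, y=0), facing North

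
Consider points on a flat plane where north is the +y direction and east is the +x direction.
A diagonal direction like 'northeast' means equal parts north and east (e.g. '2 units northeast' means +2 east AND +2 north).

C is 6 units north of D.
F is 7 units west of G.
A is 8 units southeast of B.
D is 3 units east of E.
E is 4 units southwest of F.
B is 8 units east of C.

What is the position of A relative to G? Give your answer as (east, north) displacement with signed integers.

Answer: A is at (east=8, north=-6) relative to G.

Derivation:
Place G at the origin (east=0, north=0).
  F is 7 units west of G: delta (east=-7, north=+0); F at (east=-7, north=0).
  E is 4 units southwest of F: delta (east=-4, north=-4); E at (east=-11, north=-4).
  D is 3 units east of E: delta (east=+3, north=+0); D at (east=-8, north=-4).
  C is 6 units north of D: delta (east=+0, north=+6); C at (east=-8, north=2).
  B is 8 units east of C: delta (east=+8, north=+0); B at (east=0, north=2).
  A is 8 units southeast of B: delta (east=+8, north=-8); A at (east=8, north=-6).
Therefore A relative to G: (east=8, north=-6).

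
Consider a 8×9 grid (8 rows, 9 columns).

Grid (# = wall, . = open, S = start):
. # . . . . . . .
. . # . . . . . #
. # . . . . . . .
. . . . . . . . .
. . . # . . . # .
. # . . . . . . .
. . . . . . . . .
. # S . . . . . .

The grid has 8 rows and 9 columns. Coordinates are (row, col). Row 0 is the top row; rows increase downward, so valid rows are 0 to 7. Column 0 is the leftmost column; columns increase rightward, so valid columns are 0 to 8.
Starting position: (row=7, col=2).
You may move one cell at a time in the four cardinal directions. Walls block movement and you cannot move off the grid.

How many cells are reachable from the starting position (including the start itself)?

Answer: Reachable cells: 64

Derivation:
BFS flood-fill from (row=7, col=2):
  Distance 0: (row=7, col=2)
  Distance 1: (row=6, col=2), (row=7, col=3)
  Distance 2: (row=5, col=2), (row=6, col=1), (row=6, col=3), (row=7, col=4)
  Distance 3: (row=4, col=2), (row=5, col=3), (row=6, col=0), (row=6, col=4), (row=7, col=5)
  Distance 4: (row=3, col=2), (row=4, col=1), (row=5, col=0), (row=5, col=4), (row=6, col=5), (row=7, col=0), (row=7, col=6)
  Distance 5: (row=2, col=2), (row=3, col=1), (row=3, col=3), (row=4, col=0), (row=4, col=4), (row=5, col=5), (row=6, col=6), (row=7, col=7)
  Distance 6: (row=2, col=3), (row=3, col=0), (row=3, col=4), (row=4, col=5), (row=5, col=6), (row=6, col=7), (row=7, col=8)
  Distance 7: (row=1, col=3), (row=2, col=0), (row=2, col=4), (row=3, col=5), (row=4, col=6), (row=5, col=7), (row=6, col=8)
  Distance 8: (row=0, col=3), (row=1, col=0), (row=1, col=4), (row=2, col=5), (row=3, col=6), (row=5, col=8)
  Distance 9: (row=0, col=0), (row=0, col=2), (row=0, col=4), (row=1, col=1), (row=1, col=5), (row=2, col=6), (row=3, col=7), (row=4, col=8)
  Distance 10: (row=0, col=5), (row=1, col=6), (row=2, col=7), (row=3, col=8)
  Distance 11: (row=0, col=6), (row=1, col=7), (row=2, col=8)
  Distance 12: (row=0, col=7)
  Distance 13: (row=0, col=8)
Total reachable: 64 (grid has 64 open cells total)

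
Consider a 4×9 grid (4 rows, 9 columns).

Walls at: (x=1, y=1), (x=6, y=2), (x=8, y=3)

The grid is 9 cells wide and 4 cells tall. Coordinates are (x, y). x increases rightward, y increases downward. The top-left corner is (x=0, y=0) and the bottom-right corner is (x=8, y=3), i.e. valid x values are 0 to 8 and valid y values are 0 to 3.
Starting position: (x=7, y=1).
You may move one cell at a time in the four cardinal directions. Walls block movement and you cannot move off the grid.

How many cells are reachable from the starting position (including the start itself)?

Answer: Reachable cells: 33

Derivation:
BFS flood-fill from (x=7, y=1):
  Distance 0: (x=7, y=1)
  Distance 1: (x=7, y=0), (x=6, y=1), (x=8, y=1), (x=7, y=2)
  Distance 2: (x=6, y=0), (x=8, y=0), (x=5, y=1), (x=8, y=2), (x=7, y=3)
  Distance 3: (x=5, y=0), (x=4, y=1), (x=5, y=2), (x=6, y=3)
  Distance 4: (x=4, y=0), (x=3, y=1), (x=4, y=2), (x=5, y=3)
  Distance 5: (x=3, y=0), (x=2, y=1), (x=3, y=2), (x=4, y=3)
  Distance 6: (x=2, y=0), (x=2, y=2), (x=3, y=3)
  Distance 7: (x=1, y=0), (x=1, y=2), (x=2, y=3)
  Distance 8: (x=0, y=0), (x=0, y=2), (x=1, y=3)
  Distance 9: (x=0, y=1), (x=0, y=3)
Total reachable: 33 (grid has 33 open cells total)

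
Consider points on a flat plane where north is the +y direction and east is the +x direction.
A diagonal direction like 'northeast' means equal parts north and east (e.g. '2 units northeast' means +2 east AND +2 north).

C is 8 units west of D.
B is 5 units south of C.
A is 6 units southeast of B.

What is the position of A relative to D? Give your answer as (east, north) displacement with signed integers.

Answer: A is at (east=-2, north=-11) relative to D.

Derivation:
Place D at the origin (east=0, north=0).
  C is 8 units west of D: delta (east=-8, north=+0); C at (east=-8, north=0).
  B is 5 units south of C: delta (east=+0, north=-5); B at (east=-8, north=-5).
  A is 6 units southeast of B: delta (east=+6, north=-6); A at (east=-2, north=-11).
Therefore A relative to D: (east=-2, north=-11).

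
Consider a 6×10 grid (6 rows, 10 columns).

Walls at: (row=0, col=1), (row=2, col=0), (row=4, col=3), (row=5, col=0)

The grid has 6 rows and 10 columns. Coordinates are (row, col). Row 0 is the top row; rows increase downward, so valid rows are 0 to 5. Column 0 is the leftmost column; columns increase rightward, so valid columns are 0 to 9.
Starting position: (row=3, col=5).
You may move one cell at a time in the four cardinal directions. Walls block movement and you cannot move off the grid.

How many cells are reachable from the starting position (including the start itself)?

Answer: Reachable cells: 56

Derivation:
BFS flood-fill from (row=3, col=5):
  Distance 0: (row=3, col=5)
  Distance 1: (row=2, col=5), (row=3, col=4), (row=3, col=6), (row=4, col=5)
  Distance 2: (row=1, col=5), (row=2, col=4), (row=2, col=6), (row=3, col=3), (row=3, col=7), (row=4, col=4), (row=4, col=6), (row=5, col=5)
  Distance 3: (row=0, col=5), (row=1, col=4), (row=1, col=6), (row=2, col=3), (row=2, col=7), (row=3, col=2), (row=3, col=8), (row=4, col=7), (row=5, col=4), (row=5, col=6)
  Distance 4: (row=0, col=4), (row=0, col=6), (row=1, col=3), (row=1, col=7), (row=2, col=2), (row=2, col=8), (row=3, col=1), (row=3, col=9), (row=4, col=2), (row=4, col=8), (row=5, col=3), (row=5, col=7)
  Distance 5: (row=0, col=3), (row=0, col=7), (row=1, col=2), (row=1, col=8), (row=2, col=1), (row=2, col=9), (row=3, col=0), (row=4, col=1), (row=4, col=9), (row=5, col=2), (row=5, col=8)
  Distance 6: (row=0, col=2), (row=0, col=8), (row=1, col=1), (row=1, col=9), (row=4, col=0), (row=5, col=1), (row=5, col=9)
  Distance 7: (row=0, col=9), (row=1, col=0)
  Distance 8: (row=0, col=0)
Total reachable: 56 (grid has 56 open cells total)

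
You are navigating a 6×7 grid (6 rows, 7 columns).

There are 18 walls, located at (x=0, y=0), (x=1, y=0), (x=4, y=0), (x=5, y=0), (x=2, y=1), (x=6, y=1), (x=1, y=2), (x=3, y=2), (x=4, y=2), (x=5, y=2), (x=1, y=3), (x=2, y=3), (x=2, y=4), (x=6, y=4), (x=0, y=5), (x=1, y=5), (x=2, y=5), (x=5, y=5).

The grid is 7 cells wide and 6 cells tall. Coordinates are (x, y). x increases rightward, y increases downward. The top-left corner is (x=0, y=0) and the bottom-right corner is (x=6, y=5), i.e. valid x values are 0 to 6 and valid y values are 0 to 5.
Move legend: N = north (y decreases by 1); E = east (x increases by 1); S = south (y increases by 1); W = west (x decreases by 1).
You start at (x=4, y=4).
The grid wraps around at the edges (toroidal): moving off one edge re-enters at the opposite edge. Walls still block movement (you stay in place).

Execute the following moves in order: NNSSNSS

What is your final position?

Start: (x=4, y=4)
  N (north): (x=4, y=4) -> (x=4, y=3)
  N (north): blocked, stay at (x=4, y=3)
  S (south): (x=4, y=3) -> (x=4, y=4)
  S (south): (x=4, y=4) -> (x=4, y=5)
  N (north): (x=4, y=5) -> (x=4, y=4)
  S (south): (x=4, y=4) -> (x=4, y=5)
  S (south): blocked, stay at (x=4, y=5)
Final: (x=4, y=5)

Answer: Final position: (x=4, y=5)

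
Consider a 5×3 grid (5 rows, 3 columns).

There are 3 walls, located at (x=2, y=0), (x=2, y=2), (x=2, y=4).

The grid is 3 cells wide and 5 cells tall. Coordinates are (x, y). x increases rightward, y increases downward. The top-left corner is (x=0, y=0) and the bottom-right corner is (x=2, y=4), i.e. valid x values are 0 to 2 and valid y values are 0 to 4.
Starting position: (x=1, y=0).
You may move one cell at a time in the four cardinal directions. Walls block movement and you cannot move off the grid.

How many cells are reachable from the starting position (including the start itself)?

Answer: Reachable cells: 12

Derivation:
BFS flood-fill from (x=1, y=0):
  Distance 0: (x=1, y=0)
  Distance 1: (x=0, y=0), (x=1, y=1)
  Distance 2: (x=0, y=1), (x=2, y=1), (x=1, y=2)
  Distance 3: (x=0, y=2), (x=1, y=3)
  Distance 4: (x=0, y=3), (x=2, y=3), (x=1, y=4)
  Distance 5: (x=0, y=4)
Total reachable: 12 (grid has 12 open cells total)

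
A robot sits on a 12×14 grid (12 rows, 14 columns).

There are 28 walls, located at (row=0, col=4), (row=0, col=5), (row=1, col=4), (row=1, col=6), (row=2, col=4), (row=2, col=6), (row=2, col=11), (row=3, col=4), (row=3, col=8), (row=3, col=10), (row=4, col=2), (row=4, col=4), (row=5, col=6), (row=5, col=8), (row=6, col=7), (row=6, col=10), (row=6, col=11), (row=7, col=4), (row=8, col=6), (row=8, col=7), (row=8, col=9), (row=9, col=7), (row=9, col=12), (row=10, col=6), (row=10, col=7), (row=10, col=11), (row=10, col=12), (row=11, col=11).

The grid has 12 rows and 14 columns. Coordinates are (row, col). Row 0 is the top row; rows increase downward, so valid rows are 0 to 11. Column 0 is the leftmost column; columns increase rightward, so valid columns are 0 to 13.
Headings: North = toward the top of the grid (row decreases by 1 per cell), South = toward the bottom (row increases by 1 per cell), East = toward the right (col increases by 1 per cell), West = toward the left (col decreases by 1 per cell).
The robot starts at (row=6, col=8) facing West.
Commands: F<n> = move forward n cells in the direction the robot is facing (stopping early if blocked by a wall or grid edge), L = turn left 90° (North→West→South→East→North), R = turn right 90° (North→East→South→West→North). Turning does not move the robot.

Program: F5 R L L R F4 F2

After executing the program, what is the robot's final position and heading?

Start: (row=6, col=8), facing West
  F5: move forward 0/5 (blocked), now at (row=6, col=8)
  R: turn right, now facing North
  L: turn left, now facing West
  L: turn left, now facing South
  R: turn right, now facing West
  F4: move forward 0/4 (blocked), now at (row=6, col=8)
  F2: move forward 0/2 (blocked), now at (row=6, col=8)
Final: (row=6, col=8), facing West

Answer: Final position: (row=6, col=8), facing West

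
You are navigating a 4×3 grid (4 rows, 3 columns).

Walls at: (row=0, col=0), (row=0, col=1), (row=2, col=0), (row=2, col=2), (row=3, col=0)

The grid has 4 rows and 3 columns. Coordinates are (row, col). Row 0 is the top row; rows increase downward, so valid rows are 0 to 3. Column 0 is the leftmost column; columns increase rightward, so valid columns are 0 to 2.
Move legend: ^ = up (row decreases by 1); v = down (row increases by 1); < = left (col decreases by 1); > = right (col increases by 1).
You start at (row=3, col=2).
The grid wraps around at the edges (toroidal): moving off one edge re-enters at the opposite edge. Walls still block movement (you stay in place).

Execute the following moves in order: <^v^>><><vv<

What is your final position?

Start: (row=3, col=2)
  < (left): (row=3, col=2) -> (row=3, col=1)
  ^ (up): (row=3, col=1) -> (row=2, col=1)
  v (down): (row=2, col=1) -> (row=3, col=1)
  ^ (up): (row=3, col=1) -> (row=2, col=1)
  > (right): blocked, stay at (row=2, col=1)
  > (right): blocked, stay at (row=2, col=1)
  < (left): blocked, stay at (row=2, col=1)
  > (right): blocked, stay at (row=2, col=1)
  < (left): blocked, stay at (row=2, col=1)
  v (down): (row=2, col=1) -> (row=3, col=1)
  v (down): blocked, stay at (row=3, col=1)
  < (left): blocked, stay at (row=3, col=1)
Final: (row=3, col=1)

Answer: Final position: (row=3, col=1)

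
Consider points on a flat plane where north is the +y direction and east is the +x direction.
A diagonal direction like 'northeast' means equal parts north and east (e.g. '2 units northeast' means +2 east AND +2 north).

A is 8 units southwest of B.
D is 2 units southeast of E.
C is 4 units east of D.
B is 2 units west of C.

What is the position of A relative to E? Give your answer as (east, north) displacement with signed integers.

Answer: A is at (east=-4, north=-10) relative to E.

Derivation:
Place E at the origin (east=0, north=0).
  D is 2 units southeast of E: delta (east=+2, north=-2); D at (east=2, north=-2).
  C is 4 units east of D: delta (east=+4, north=+0); C at (east=6, north=-2).
  B is 2 units west of C: delta (east=-2, north=+0); B at (east=4, north=-2).
  A is 8 units southwest of B: delta (east=-8, north=-8); A at (east=-4, north=-10).
Therefore A relative to E: (east=-4, north=-10).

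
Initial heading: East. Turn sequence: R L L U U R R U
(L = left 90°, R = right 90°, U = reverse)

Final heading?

Answer: Final heading: North

Derivation:
Start: East
  R (right (90° clockwise)) -> South
  L (left (90° counter-clockwise)) -> East
  L (left (90° counter-clockwise)) -> North
  U (U-turn (180°)) -> South
  U (U-turn (180°)) -> North
  R (right (90° clockwise)) -> East
  R (right (90° clockwise)) -> South
  U (U-turn (180°)) -> North
Final: North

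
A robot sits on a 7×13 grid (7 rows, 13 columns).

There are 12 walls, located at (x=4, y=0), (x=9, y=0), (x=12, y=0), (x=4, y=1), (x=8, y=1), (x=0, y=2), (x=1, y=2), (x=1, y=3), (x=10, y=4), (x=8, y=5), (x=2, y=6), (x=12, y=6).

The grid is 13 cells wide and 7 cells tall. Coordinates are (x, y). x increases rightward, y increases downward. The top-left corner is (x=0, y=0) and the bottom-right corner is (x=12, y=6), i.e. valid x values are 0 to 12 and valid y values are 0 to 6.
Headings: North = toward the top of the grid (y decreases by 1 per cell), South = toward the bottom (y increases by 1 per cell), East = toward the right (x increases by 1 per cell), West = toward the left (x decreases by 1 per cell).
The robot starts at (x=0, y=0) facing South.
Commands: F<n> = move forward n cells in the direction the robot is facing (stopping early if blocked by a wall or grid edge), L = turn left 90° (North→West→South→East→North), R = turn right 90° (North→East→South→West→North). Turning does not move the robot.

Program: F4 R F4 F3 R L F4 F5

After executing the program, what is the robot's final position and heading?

Start: (x=0, y=0), facing South
  F4: move forward 1/4 (blocked), now at (x=0, y=1)
  R: turn right, now facing West
  F4: move forward 0/4 (blocked), now at (x=0, y=1)
  F3: move forward 0/3 (blocked), now at (x=0, y=1)
  R: turn right, now facing North
  L: turn left, now facing West
  F4: move forward 0/4 (blocked), now at (x=0, y=1)
  F5: move forward 0/5 (blocked), now at (x=0, y=1)
Final: (x=0, y=1), facing West

Answer: Final position: (x=0, y=1), facing West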